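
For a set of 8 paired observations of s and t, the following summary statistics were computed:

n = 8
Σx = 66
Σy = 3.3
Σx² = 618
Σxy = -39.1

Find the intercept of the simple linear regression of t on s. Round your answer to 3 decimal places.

Sxx = Σx² − (Σx)²/n = 618 − 544.5 = 73.5
Sxy = Σxy − (Σx)(Σy)/n = -39.1 − 27.225 = -66.325
b = Sxy/Sxx = -66.325/73.5 = -0.902381
a = ȳ − b·x̄ = 0.4125 − (-0.902381)·8.25 = 7.857143

7.857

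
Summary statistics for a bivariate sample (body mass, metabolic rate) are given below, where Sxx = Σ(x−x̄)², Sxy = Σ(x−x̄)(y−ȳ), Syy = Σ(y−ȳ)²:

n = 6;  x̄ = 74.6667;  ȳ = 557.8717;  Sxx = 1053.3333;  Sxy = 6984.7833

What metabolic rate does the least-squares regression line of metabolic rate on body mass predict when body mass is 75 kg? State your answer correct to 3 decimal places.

b = Sxy/Sxx = 6984.7833/1053.3333 = 6.631124
a = ȳ − b·x̄ = 557.8717 − 6.631124·74.6667 = 62.747584
ŷ(75) = a + b·75 = 62.747584 + 6.631124·75 = 560.081853

560.082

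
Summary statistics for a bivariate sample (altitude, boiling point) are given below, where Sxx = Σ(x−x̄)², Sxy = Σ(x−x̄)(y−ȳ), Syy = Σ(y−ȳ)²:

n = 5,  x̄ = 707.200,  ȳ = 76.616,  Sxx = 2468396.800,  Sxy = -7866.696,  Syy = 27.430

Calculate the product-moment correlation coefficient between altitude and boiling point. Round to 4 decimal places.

-0.9560

r = Sxy/√(Sxx·Syy) = -7866.696/√(67708124.224) = -7866.696/8228.494651 = -0.956031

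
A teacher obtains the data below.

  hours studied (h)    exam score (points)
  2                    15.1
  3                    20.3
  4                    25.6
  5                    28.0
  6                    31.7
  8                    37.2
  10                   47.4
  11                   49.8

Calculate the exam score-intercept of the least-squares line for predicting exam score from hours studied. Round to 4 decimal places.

n = 8, Σx = 49, Σy = 255.1, Σxy = 1843.1, Σx² = 375
Sxx = Σx² − (Σx)²/n = 375 − 300.125 = 74.875
Sxy = Σxy − (Σx)(Σy)/n = 1843.1 − 1562.4875 = 280.6125
b = Sxy/Sxx = 280.6125/74.875 = 3.747746
a = ȳ − b·x̄ = 31.8875 − 3.747746·6.125 = 8.932554

8.9326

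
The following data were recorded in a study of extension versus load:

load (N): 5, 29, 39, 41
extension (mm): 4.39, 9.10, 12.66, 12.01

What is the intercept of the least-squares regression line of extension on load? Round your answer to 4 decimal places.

n = 4, Σx = 114, Σy = 38.16, Σxy = 1272, Σx² = 4068
Sxx = Σx² − (Σx)²/n = 4068 − 3249 = 819
Sxy = Σxy − (Σx)(Σy)/n = 1272 − 1087.56 = 184.44
b = Sxy/Sxx = 184.44/819 = 0.225201
a = ȳ − b·x̄ = 9.54 − 0.225201·28.5 = 3.121758

3.1218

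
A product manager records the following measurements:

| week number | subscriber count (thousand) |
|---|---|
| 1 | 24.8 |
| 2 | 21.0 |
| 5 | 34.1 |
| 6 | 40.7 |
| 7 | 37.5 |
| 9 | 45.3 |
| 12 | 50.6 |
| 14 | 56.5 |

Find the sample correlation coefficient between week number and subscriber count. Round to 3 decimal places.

0.975

n = 8, Σx = 56, Σy = 310.5, Σxy = 2549.9, Σx² = 536, Σy² = 13086.29
Sxx = Σx² − (Σx)²/n = 536 − 392 = 144
Sxy = Σxy − (Σx)(Σy)/n = 2549.9 − 2173.5 = 376.4
Syy = Σy² − (Σy)²/n = 13086.29 − 12051.28125 = 1035.00875
r = Sxy/√(Sxx·Syy) = 376.4/√(149041.26) = 376.4/386.058622 = 0.974981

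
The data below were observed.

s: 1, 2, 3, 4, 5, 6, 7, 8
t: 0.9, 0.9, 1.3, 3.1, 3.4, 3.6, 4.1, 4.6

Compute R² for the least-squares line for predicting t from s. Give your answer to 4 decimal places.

0.9283

n = 8, Σx = 36, Σy = 21.9, Σxy = 123.1, Σx² = 204, Σy² = 75.41
Sxx = Σx² − (Σx)²/n = 204 − 162 = 42
Sxy = Σxy − (Σx)(Σy)/n = 123.1 − 98.55 = 24.55
Syy = Σy² − (Σy)²/n = 75.41 − 59.95125 = 15.45875
R² = Sxy²/(Sxx·Syy) = (24.55)²/(42·15.45875) = 0.928281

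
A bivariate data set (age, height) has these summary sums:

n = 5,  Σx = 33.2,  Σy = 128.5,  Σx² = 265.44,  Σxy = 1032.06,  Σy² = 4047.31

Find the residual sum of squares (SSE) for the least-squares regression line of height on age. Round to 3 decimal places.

Sxx = Σx² − (Σx)²/n = 265.44 − 220.448 = 44.992
Sxy = Σxy − (Σx)(Σy)/n = 1032.06 − 853.24 = 178.82
Syy = Σy² − (Σy)²/n = 4047.31 − 3302.45 = 744.86
b = Sxy/Sxx = 178.82/44.992 = 3.974484
SSE = Syy − b·Sxy = 744.86 − 3.974484·178.82 = 34.142708

34.143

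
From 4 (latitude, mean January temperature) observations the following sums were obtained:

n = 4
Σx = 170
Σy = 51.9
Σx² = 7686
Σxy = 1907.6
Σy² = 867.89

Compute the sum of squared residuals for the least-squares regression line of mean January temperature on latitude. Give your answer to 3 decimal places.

Sxx = Σx² − (Σx)²/n = 7686 − 7225 = 461
Sxy = Σxy − (Σx)(Σy)/n = 1907.6 − 2205.75 = -298.15
Syy = Σy² − (Σy)²/n = 867.89 − 673.4025 = 194.4875
b = Sxy/Sxx = -298.15/461 = -0.646746
SSE = Syy − b·Sxy = 194.4875 − (-0.646746)·(-298.15) = 1.660119

1.660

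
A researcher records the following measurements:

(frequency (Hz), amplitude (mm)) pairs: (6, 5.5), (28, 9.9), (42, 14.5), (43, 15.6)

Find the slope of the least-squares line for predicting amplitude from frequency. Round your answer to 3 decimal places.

n = 4, Σx = 119, Σy = 45.5, Σxy = 1590, Σx² = 4433
Sxx = Σx² − (Σx)²/n = 4433 − 3540.25 = 892.75
Sxy = Σxy − (Σx)(Σy)/n = 1590 − 1353.625 = 236.375
b = Sxy/Sxx = 236.375/892.75 = 0.264772

0.265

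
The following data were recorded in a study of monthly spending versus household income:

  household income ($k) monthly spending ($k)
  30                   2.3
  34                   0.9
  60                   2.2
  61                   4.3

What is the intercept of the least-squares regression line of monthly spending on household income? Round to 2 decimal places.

-0.13

n = 4, Σx = 185, Σy = 9.7, Σxy = 493.9, Σx² = 9377
Sxx = Σx² − (Σx)²/n = 9377 − 8556.25 = 820.75
Sxy = Σxy − (Σx)(Σy)/n = 493.9 − 448.625 = 45.275
b = Sxy/Sxx = 45.275/820.75 = 0.055163
a = ȳ − b·x̄ = 2.425 − 0.055163·46.25 = -0.126287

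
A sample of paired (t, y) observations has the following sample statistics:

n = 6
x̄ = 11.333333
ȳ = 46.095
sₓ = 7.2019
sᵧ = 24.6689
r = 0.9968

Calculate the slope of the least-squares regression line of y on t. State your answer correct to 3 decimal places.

3.414

b = r · sᵧ/sₓ = 0.9968 · 24.6689/7.2019 = 3.414371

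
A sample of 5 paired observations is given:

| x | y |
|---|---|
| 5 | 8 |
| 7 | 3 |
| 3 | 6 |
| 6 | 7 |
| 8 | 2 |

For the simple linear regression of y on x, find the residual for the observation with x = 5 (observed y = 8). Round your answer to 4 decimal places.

n = 5, Σx = 29, Σy = 26, Σxy = 137, Σx² = 183
Sxx = Σx² − (Σx)²/n = 183 − 168.2 = 14.8
Sxy = Σxy − (Σx)(Σy)/n = 137 − 150.8 = -13.8
b = Sxy/Sxx = -13.8/14.8 = -0.932432
a = ȳ − b·x̄ = 5.2 − (-0.932432)·5.8 = 10.608108
ŷ(5) = 10.608108 + (-0.932432)·5 = 5.945946
residual = y − ŷ = 8 − 5.945946 = 2.054054

2.0541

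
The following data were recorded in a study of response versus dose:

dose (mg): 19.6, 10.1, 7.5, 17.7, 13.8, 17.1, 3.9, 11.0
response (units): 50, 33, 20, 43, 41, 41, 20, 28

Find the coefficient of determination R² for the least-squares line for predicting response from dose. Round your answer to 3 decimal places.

0.910

n = 8, Σx = 100.7, Σy = 276, Σxy = 3877.3, Σx² = 1474.77, Σy² = 10384
Sxx = Σx² − (Σx)²/n = 1474.77 − 1267.56125 = 207.20875
Sxy = Σxy − (Σx)(Σy)/n = 3877.3 − 3474.15 = 403.15
Syy = Σy² − (Σy)²/n = 10384 − 9522 = 862
R² = Sxy²/(Sxx·Syy) = (403.15)²/(207.20875·862) = 0.909951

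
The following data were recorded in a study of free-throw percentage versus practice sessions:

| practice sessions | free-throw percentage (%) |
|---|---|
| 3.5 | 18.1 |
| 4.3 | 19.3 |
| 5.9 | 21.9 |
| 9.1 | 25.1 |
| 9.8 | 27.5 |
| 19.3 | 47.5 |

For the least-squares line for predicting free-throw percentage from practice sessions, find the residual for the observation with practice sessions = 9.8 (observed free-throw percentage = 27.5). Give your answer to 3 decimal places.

n = 6, Σx = 51.9, Σy = 159.4, Σxy = 1690.21, Σx² = 616.89
Sxx = Σx² − (Σx)²/n = 616.89 − 448.935 = 167.955
Sxy = Σxy − (Σx)(Σy)/n = 1690.21 − 1378.81 = 311.4
b = Sxy/Sxx = 311.4/167.955 = 1.854068
a = ȳ − b·x̄ = 26.566667 − 1.854068·8.65 = 10.528978
ŷ(9.8) = 10.528978 + 1.854068·9.8 = 28.698845
residual = y − ŷ = 27.5 − 28.698845 = -1.198845

-1.199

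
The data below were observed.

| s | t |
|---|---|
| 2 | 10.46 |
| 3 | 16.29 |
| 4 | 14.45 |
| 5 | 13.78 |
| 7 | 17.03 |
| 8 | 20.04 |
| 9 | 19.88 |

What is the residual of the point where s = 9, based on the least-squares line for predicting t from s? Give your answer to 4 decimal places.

-0.1614

n = 7, Σx = 38, Σy = 111.93, Σxy = 654.94, Σx² = 248
Sxx = Σx² − (Σx)²/n = 248 − 206.285714 = 41.714286
Sxy = Σxy − (Σx)(Σy)/n = 654.94 − 607.62 = 47.32
b = Sxy/Sxx = 47.32/41.714286 = 1.134384
a = ȳ − b·x̄ = 15.99 − 1.134384·5.428571 = 9.831918
ŷ(9) = 9.831918 + 1.134384·9 = 20.041370
residual = y − ŷ = 19.88 − 20.041370 = -0.161370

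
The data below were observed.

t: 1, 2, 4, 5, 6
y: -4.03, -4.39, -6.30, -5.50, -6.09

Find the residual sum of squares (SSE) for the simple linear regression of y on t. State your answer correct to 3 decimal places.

n = 5, Σx = 18, Σy = -26.31, Σxy = -102.05, Σx² = 82, Σy² = 142.5411
Sxx = Σx² − (Σx)²/n = 82 − 64.8 = 17.2
Sxy = Σxy − (Σx)(Σy)/n = -102.05 − (-94.716) = -7.334
Syy = Σy² − (Σy)²/n = 142.5411 − 138.44322 = 4.09788
b = Sxy/Sxx = -7.334/17.2 = -0.426395
SSE = Syy − b·Sxy = 4.09788 − (-0.426395)·(-7.334) = 0.970697

0.971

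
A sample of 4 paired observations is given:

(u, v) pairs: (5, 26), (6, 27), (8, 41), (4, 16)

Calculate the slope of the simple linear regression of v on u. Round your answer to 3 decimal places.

n = 4, Σx = 23, Σy = 110, Σxy = 684, Σx² = 141
Sxx = Σx² − (Σx)²/n = 141 − 132.25 = 8.75
Sxy = Σxy − (Σx)(Σy)/n = 684 − 632.5 = 51.5
b = Sxy/Sxx = 51.5/8.75 = 5.885714

5.886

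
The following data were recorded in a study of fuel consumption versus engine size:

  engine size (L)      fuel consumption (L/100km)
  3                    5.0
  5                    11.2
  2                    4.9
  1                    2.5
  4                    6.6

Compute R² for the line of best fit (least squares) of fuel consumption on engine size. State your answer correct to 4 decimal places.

n = 5, Σx = 15, Σy = 30.2, Σxy = 109.7, Σx² = 55, Σy² = 224.26
Sxx = Σx² − (Σx)²/n = 55 − 45 = 10
Sxy = Σxy − (Σx)(Σy)/n = 109.7 − 90.6 = 19.1
Syy = Σy² − (Σy)²/n = 224.26 − 182.408 = 41.852
R² = Sxy²/(Sxx·Syy) = (19.1)²/(10·41.852) = 0.871667

0.8717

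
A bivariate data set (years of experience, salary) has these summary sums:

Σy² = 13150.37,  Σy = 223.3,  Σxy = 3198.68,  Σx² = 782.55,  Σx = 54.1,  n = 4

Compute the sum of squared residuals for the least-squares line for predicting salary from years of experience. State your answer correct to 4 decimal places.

Sxx = Σx² − (Σx)²/n = 782.55 − 731.7025 = 50.8475
Sxy = Σxy − (Σx)(Σy)/n = 3198.68 − 3020.1325 = 178.5475
Syy = Σy² − (Σy)²/n = 13150.37 − 12465.7225 = 684.6475
b = Sxy/Sxx = 178.5475/50.8475 = 3.511431
SSE = Syy − b·Sxy = 684.6475 − 3.511431·178.5475 = 57.690231

57.6902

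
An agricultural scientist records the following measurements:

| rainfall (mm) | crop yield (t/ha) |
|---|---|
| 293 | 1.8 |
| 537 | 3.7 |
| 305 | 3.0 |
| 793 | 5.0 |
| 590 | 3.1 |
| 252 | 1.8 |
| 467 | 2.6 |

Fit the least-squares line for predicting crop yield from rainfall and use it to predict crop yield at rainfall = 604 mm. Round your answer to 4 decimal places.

3.7299

n = 7, Σx = 3237, Σy = 21, Σxy = 10891.1, Σx² = 1725785
Sxx = Σx² − (Σx)²/n = 1725785 − 1496881.285714 = 228903.714286
Sxy = Σxy − (Σx)(Σy)/n = 10891.1 − 9711 = 1180.1
b = Sxy/Sxx = 1180.1/228903.714286 = 0.005155
a = ȳ − b·x̄ = 3 − 0.005155·462.428571 = 0.615976
ŷ(604) = a + b·604 = 0.615976 + 0.005155·604 = 3.729863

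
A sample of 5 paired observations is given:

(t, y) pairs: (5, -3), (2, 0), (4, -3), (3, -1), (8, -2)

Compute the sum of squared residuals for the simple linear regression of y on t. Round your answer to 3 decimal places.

n = 5, Σx = 22, Σy = -9, Σxy = -46, Σx² = 118, Σy² = 23
Sxx = Σx² − (Σx)²/n = 118 − 96.8 = 21.2
Sxy = Σxy − (Σx)(Σy)/n = -46 − (-39.6) = -6.4
Syy = Σy² − (Σy)²/n = 23 − 16.2 = 6.8
b = Sxy/Sxx = -6.4/21.2 = -0.301887
SSE = Syy − b·Sxy = 6.8 − (-0.301887)·(-6.4) = 4.867925

4.868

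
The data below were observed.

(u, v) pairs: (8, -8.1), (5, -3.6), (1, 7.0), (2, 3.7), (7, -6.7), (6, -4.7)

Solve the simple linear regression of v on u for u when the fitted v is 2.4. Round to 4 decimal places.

2.7577

n = 6, Σx = 29, Σy = -12.4, Σxy = -143.5, Σx² = 179
Sxx = Σx² − (Σx)²/n = 179 − 140.166667 = 38.833333
Sxy = Σxy − (Σx)(Σy)/n = -143.5 − (-59.933333) = -83.566667
b = Sxy/Sxx = -83.566667/38.833333 = -2.151931
a = ȳ − b·x̄ = -2.066667 − (-2.151931)·4.833333 = 8.334335
Set a + b·x = 2.4: x = (2.4 − 8.334335) / (-2.151931) = 2.757679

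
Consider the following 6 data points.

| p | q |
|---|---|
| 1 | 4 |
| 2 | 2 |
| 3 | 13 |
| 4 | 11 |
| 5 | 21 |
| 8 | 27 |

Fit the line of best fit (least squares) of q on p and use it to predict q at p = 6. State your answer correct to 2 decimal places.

n = 6, Σx = 23, Σy = 78, Σxy = 412, Σx² = 119
Sxx = Σx² − (Σx)²/n = 119 − 88.166667 = 30.833333
Sxy = Σxy − (Σx)(Σy)/n = 412 − 299 = 113
b = Sxy/Sxx = 113/30.833333 = 3.664865
a = ȳ − b·x̄ = 13 − 3.664865·3.833333 = -1.048649
ŷ(6) = a + b·6 = -1.048649 + 3.664865·6 = 20.940541

20.94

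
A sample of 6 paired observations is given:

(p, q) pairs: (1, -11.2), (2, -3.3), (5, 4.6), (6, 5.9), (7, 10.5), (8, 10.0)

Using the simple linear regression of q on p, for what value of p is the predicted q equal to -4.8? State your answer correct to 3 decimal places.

2.269

n = 6, Σx = 29, Σy = 16.5, Σxy = 194.1, Σx² = 179
Sxx = Σx² − (Σx)²/n = 179 − 140.166667 = 38.833333
Sxy = Σxy − (Σx)(Σy)/n = 194.1 − 79.75 = 114.35
b = Sxy/Sxx = 114.35/38.833333 = 2.944635
a = ȳ − b·x̄ = 2.75 − 2.944635·4.833333 = -11.482403
Set a + b·x = -4.8: x = (-4.8 − (-11.482403)) / 2.944635 = 2.269348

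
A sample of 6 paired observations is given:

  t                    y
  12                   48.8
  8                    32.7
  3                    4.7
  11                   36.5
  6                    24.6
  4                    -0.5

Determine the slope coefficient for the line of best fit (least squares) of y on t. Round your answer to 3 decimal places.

n = 6, Σx = 44, Σy = 146.8, Σxy = 1408.4, Σx² = 390
Sxx = Σx² − (Σx)²/n = 390 − 322.666667 = 67.333333
Sxy = Σxy − (Σx)(Σy)/n = 1408.4 − 1076.533333 = 331.866667
b = Sxy/Sxx = 331.866667/67.333333 = 4.928713

4.929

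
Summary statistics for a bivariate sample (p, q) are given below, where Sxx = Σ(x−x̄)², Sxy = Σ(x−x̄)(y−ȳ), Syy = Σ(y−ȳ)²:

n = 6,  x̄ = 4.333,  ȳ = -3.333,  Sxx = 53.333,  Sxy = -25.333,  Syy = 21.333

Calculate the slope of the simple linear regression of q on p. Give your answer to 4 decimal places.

-0.4750

b = Sxy/Sxx = -25.333/53.333 = -0.474997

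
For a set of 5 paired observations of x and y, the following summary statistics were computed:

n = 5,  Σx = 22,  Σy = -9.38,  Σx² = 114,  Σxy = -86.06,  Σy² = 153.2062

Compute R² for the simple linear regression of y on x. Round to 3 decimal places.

0.860

Sxx = Σx² − (Σx)²/n = 114 − 96.8 = 17.2
Sxy = Σxy − (Σx)(Σy)/n = -86.06 − (-41.272) = -44.788
Syy = Σy² − (Σy)²/n = 153.2062 − 17.59688 = 135.60932
R² = Sxy²/(Sxx·Syy) = (-44.788)²/(17.2·135.60932) = 0.860014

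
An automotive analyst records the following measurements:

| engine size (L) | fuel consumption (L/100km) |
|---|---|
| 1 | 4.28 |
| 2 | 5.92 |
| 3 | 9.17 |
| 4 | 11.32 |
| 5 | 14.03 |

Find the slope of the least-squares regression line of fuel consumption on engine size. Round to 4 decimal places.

n = 5, Σx = 15, Σy = 44.72, Σxy = 159.06, Σx² = 55
Sxx = Σx² − (Σx)²/n = 55 − 45 = 10
Sxy = Σxy − (Σx)(Σy)/n = 159.06 − 134.16 = 24.9
b = Sxy/Sxx = 24.9/10 = 2.49

2.4900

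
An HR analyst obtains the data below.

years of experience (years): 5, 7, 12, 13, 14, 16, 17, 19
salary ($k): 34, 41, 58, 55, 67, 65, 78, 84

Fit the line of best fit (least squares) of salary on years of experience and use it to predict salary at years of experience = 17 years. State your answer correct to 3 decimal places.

n = 8, Σx = 103, Σy = 482, Σxy = 6768, Σx² = 1489
Sxx = Σx² − (Σx)²/n = 1489 − 1326.125 = 162.875
Sxy = Σxy − (Σx)(Σy)/n = 6768 − 6205.75 = 562.25
b = Sxy/Sxx = 562.25/162.875 = 3.452034
a = ȳ − b·x̄ = 60.25 − 3.452034·12.875 = 15.805065
ŷ(17) = a + b·17 = 15.805065 + 3.452034·17 = 74.489639

74.490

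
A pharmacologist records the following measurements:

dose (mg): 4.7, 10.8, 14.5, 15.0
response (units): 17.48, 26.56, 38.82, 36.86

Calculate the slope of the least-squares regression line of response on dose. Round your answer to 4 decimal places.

n = 4, Σx = 45, Σy = 119.72, Σxy = 1484.794, Σx² = 573.98
Sxx = Σx² − (Σx)²/n = 573.98 − 506.25 = 67.73
Sxy = Σxy − (Σx)(Σy)/n = 1484.794 − 1346.85 = 137.944
b = Sxy/Sxx = 137.944/67.73 = 2.036675

2.0367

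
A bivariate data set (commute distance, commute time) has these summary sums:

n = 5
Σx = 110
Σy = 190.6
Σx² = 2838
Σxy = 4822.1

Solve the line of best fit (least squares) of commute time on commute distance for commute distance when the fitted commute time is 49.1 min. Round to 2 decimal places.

Sxx = Σx² − (Σx)²/n = 2838 − 2420 = 418
Sxy = Σxy − (Σx)(Σy)/n = 4822.1 − 4193.2 = 628.9
b = Sxy/Sxx = 628.9/418 = 1.504545
a = ȳ − b·x̄ = 38.12 − 1.504545·22 = 5.02
Set a + b·x = 49.1: x = (49.1 − 5.02) / 1.504545 = 29.297885

29.30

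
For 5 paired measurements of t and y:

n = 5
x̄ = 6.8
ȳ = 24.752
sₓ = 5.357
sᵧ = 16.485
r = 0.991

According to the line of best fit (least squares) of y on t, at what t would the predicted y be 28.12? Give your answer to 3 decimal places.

7.904

b = r · sᵧ/sₓ = 0.991 · 16.485/5.357 = 3.049587
a = ȳ − b·x̄ = 24.752 − 3.049587·6.8 = 4.014812
Set a + b·x = 28.12: x = (28.12 − 4.014812) / 3.049587 = 7.904412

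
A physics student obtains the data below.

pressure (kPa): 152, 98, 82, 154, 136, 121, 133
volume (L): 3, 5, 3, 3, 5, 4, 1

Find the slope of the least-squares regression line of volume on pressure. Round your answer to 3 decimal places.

-0.012

n = 7, Σx = 876, Σy = 24, Σxy = 2951, Σx² = 113974
Sxx = Σx² − (Σx)²/n = 113974 − 109625.142857 = 4348.857143
Sxy = Σxy − (Σx)(Σy)/n = 2951 − 3003.428571 = -52.428571
b = Sxy/Sxx = -52.428571/4348.857143 = -0.012056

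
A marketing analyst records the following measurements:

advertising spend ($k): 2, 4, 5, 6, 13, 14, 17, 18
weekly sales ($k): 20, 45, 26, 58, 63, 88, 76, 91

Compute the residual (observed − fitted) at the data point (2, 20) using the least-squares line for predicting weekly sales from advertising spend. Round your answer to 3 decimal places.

-8.234

n = 8, Σx = 79, Σy = 467, Σxy = 5679, Σx² = 1059
Sxx = Σx² − (Σx)²/n = 1059 − 780.125 = 278.875
Sxy = Σxy − (Σx)(Σy)/n = 5679 − 4611.625 = 1067.375
b = Sxy/Sxx = 1067.375/278.875 = 3.827432
a = ȳ − b·x̄ = 58.375 − 3.827432·9.875 = 20.579113
ŷ(2) = 20.579113 + 3.827432·2 = 28.233976
residual = y − ŷ = 20 − 28.233976 = -8.233976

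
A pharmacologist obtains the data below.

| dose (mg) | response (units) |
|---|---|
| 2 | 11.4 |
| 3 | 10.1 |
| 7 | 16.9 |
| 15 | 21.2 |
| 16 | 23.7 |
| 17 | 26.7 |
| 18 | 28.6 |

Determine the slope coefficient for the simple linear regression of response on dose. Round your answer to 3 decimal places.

n = 7, Σx = 78, Σy = 138.6, Σxy = 1837.3, Σx² = 1156
Sxx = Σx² − (Σx)²/n = 1156 − 869.142857 = 286.857143
Sxy = Σxy − (Σx)(Σy)/n = 1837.3 − 1544.4 = 292.9
b = Sxy/Sxx = 292.9/286.857143 = 1.021066

1.021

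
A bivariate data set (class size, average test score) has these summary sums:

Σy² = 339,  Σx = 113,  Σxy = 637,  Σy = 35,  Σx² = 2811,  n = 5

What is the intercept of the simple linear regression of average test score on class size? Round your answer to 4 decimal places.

Sxx = Σx² − (Σx)²/n = 2811 − 2553.8 = 257.2
Sxy = Σxy − (Σx)(Σy)/n = 637 − 791 = -154
b = Sxy/Sxx = -154/257.2 = -0.598756
a = ȳ − b·x̄ = 7 − (-0.598756)·22.6 = 20.531882

20.5319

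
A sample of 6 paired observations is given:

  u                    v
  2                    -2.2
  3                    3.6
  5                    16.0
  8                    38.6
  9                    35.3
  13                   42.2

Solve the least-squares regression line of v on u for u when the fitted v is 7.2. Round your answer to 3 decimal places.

n = 6, Σx = 40, Σy = 133.5, Σxy = 1261.5, Σx² = 352
Sxx = Σx² − (Σx)²/n = 352 − 266.666667 = 85.333333
Sxy = Σxy − (Σx)(Σy)/n = 1261.5 − 890 = 371.5
b = Sxy/Sxx = 371.5/85.333333 = 4.353516
a = ȳ − b·x̄ = 22.25 − 4.353516·6.666667 = -6.773438
Set a + b·x = 7.2: x = (7.2 − (-6.773438)) / 4.353516 = 3.209690

3.210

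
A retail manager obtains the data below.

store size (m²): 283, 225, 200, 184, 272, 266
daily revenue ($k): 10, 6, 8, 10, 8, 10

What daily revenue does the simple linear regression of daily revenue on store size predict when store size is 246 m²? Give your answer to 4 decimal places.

n = 6, Σx = 1430, Σy = 52, Σxy = 12456, Σx² = 349310
Sxx = Σx² − (Σx)²/n = 349310 − 340816.666667 = 8493.333333
Sxy = Σxy − (Σx)(Σy)/n = 12456 − 12393.333333 = 62.666667
b = Sxy/Sxx = 62.666667/8493.333333 = 0.007378
a = ȳ − b·x̄ = 8.666667 − 0.007378·238.333333 = 6.908163
ŷ(246) = a + b·246 = 6.908163 + 0.007378·246 = 8.723234

8.7232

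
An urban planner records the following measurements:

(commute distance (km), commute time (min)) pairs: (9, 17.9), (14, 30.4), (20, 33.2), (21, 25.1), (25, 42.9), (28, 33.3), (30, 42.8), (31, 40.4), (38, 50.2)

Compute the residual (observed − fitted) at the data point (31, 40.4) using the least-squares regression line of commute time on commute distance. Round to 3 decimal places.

n = 9, Σx = 216, Σy = 316.2, Σxy = 8226.7, Σx² = 5832
Sxx = Σx² − (Σx)²/n = 5832 − 5184 = 648
Sxy = Σxy − (Σx)(Σy)/n = 8226.7 − 7588.8 = 637.9
b = Sxy/Sxx = 637.9/648 = 0.984414
a = ȳ − b·x̄ = 35.133333 − 0.984414·24 = 11.507407
ŷ(31) = 11.507407 + 0.984414·31 = 42.024228
residual = y − ŷ = 40.4 − 42.024228 = -1.624228

-1.624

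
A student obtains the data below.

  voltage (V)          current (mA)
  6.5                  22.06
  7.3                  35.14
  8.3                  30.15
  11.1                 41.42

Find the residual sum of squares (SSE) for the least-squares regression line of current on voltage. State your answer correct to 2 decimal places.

n = 4, Σx = 33.2, Σy = 128.77, Σxy = 1109.919, Σx² = 287.64, Σy² = 4346.1021
Sxx = Σx² − (Σx)²/n = 287.64 − 275.56 = 12.08
Sxy = Σxy − (Σx)(Σy)/n = 1109.919 − 1068.791 = 41.128
Syy = Σy² − (Σy)²/n = 4346.1021 − 4145.428225 = 200.673875
b = Sxy/Sxx = 41.128/12.08 = 3.404636
SSE = Syy − b·Sxy = 200.673875 − 3.404636·41.128 = 60.648015

60.65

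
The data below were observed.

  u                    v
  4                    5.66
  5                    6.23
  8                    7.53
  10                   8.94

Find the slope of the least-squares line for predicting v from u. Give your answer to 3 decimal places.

n = 4, Σx = 27, Σy = 28.36, Σxy = 203.43, Σx² = 205
Sxx = Σx² − (Σx)²/n = 205 − 182.25 = 22.75
Sxy = Σxy − (Σx)(Σy)/n = 203.43 − 191.43 = 12
b = Sxy/Sxx = 12/22.75 = 0.527473

0.527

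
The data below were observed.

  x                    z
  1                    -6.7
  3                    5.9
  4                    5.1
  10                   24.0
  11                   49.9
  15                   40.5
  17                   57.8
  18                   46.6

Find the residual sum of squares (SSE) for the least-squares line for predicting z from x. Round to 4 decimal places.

n = 8, Σx = 79, Σy = 223.1, Σxy = 3249.2, Σx² = 1085, Σy² = 10324.37
Sxx = Σx² − (Σx)²/n = 1085 − 780.125 = 304.875
Sxy = Σxy − (Σx)(Σy)/n = 3249.2 − 2203.1125 = 1046.0875
Syy = Σy² − (Σy)²/n = 10324.37 − 6221.70125 = 4102.66875
b = Sxy/Sxx = 1046.0875/304.875 = 3.431201
SSE = Syy − b·Sxy = 4102.66875 − 3.431201·1046.0875 = 513.331948

513.3319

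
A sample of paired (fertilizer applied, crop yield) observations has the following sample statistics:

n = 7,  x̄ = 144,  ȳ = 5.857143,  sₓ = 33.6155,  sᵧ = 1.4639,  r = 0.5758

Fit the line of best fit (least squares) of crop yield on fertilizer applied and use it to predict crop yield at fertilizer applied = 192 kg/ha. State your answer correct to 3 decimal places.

b = r · sᵧ/sₓ = 0.5758 · 1.4639/33.6155 = 0.025075
a = ȳ − b·x̄ = 5.857143 − 0.025075·144 = 2.246322
ŷ(192) = a + b·192 = 2.246322 + 0.025075·192 = 7.060750

7.061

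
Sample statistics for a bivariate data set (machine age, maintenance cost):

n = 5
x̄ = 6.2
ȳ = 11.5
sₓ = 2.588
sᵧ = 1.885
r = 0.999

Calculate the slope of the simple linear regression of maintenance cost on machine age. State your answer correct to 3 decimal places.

b = r · sᵧ/sₓ = 0.999 · 1.885/2.588 = 0.727633

0.728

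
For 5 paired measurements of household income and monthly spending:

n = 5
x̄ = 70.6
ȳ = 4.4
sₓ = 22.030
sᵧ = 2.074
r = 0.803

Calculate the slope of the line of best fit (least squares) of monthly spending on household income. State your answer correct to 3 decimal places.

b = r · sᵧ/sₓ = 0.803 · 2.074/22.03 = 0.075598

0.076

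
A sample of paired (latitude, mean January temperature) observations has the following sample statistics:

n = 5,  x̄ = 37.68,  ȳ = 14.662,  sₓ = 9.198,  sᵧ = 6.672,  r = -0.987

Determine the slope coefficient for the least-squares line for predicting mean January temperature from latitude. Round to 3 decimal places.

-0.716

b = r · sᵧ/sₓ = -0.987 · 6.672/9.198 = -0.715945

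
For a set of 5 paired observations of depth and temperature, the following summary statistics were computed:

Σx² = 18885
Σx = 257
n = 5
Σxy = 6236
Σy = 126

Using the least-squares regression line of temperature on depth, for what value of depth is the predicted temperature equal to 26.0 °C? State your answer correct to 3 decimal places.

Sxx = Σx² − (Σx)²/n = 18885 − 13209.8 = 5675.2
Sxy = Σxy − (Σx)(Σy)/n = 6236 − 6476.4 = -240.4
b = Sxy/Sxx = -240.4/5675.2 = -0.042360
a = ȳ − b·x̄ = 25.2 − (-0.042360)·51.4 = 27.377291
Set a + b·x = 26.0: x = (26.0 − 27.377291) / (-0.042360) = 32.514143

32.514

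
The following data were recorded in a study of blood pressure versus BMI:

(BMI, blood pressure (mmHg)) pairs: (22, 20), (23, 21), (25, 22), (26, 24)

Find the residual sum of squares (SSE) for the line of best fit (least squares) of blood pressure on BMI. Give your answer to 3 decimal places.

0.650

n = 4, Σx = 96, Σy = 87, Σxy = 2097, Σx² = 2314, Σy² = 1901
Sxx = Σx² − (Σx)²/n = 2314 − 2304 = 10
Sxy = Σxy − (Σx)(Σy)/n = 2097 − 2088 = 9
Syy = Σy² − (Σy)²/n = 1901 − 1892.25 = 8.75
b = Sxy/Sxx = 9/10 = 0.9
SSE = Syy − b·Sxy = 8.75 − 0.9·9 = 0.65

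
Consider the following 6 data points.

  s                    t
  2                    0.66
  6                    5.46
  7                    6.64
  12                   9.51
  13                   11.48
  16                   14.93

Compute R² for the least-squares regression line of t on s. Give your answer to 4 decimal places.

0.9792

n = 6, Σx = 56, Σy = 48.68, Σxy = 582.8, Σx² = 658, Σy² = 519.4722
Sxx = Σx² − (Σx)²/n = 658 − 522.666667 = 135.333333
Sxy = Σxy − (Σx)(Σy)/n = 582.8 − 454.346667 = 128.453333
Syy = Σy² − (Σy)²/n = 519.4722 − 394.957067 = 124.515133
R² = Sxy²/(Sxx·Syy) = (128.453333)²/(135.333333·124.515133) = 0.979183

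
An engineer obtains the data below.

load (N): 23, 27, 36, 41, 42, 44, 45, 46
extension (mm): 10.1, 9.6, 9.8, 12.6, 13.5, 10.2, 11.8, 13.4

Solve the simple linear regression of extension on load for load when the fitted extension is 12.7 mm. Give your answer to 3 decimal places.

n = 8, Σx = 304, Σy = 91, Σxy = 3524.1, Σx² = 12076
Sxx = Σx² − (Σx)²/n = 12076 − 11552 = 524
Sxy = Σxy − (Σx)(Σy)/n = 3524.1 − 3458 = 66.1
b = Sxy/Sxx = 66.1/524 = 0.126145
a = ȳ − b·x̄ = 11.375 − 0.126145·38 = 6.581489
Set a + b·x = 12.7: x = (12.7 − 6.581489) / 0.126145 = 48.503782

48.504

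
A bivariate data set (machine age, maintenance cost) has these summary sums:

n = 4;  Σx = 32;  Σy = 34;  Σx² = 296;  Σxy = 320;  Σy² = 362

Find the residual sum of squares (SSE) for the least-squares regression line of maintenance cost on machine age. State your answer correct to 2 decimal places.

15.40

Sxx = Σx² − (Σx)²/n = 296 − 256 = 40
Sxy = Σxy − (Σx)(Σy)/n = 320 − 272 = 48
Syy = Σy² − (Σy)²/n = 362 − 289 = 73
b = Sxy/Sxx = 48/40 = 1.2
SSE = Syy − b·Sxy = 73 − 1.2·48 = 15.4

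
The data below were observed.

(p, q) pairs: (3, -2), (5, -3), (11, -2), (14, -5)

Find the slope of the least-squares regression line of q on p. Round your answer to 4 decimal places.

-0.1778

n = 4, Σx = 33, Σy = -12, Σxy = -113, Σx² = 351
Sxx = Σx² − (Σx)²/n = 351 − 272.25 = 78.75
Sxy = Σxy − (Σx)(Σy)/n = -113 − (-99) = -14
b = Sxy/Sxx = -14/78.75 = -0.177778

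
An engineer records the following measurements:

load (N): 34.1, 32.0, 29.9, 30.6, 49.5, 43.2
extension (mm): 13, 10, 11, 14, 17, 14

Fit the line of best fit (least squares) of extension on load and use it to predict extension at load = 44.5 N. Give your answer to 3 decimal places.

15.151

n = 6, Σx = 219.3, Σy = 79, Σxy = 2966.9, Σx² = 8333.67
Sxx = Σx² − (Σx)²/n = 8333.67 − 8015.415 = 318.255
Sxy = Σxy − (Σx)(Σy)/n = 2966.9 − 2887.45 = 79.45
b = Sxy/Sxx = 79.45/318.255 = 0.249643
a = ȳ − b·x̄ = 13.166667 − 0.249643·36.55 = 4.042230
ŷ(44.5) = a + b·44.5 = 4.042230 + 0.249643·44.5 = 15.151325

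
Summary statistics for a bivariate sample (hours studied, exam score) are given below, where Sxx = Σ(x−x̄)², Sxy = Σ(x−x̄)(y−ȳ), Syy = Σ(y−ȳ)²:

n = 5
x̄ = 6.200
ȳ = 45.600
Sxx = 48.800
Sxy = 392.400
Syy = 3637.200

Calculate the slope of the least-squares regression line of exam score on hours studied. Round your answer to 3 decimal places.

8.041

b = Sxy/Sxx = 392.4/48.8 = 8.040984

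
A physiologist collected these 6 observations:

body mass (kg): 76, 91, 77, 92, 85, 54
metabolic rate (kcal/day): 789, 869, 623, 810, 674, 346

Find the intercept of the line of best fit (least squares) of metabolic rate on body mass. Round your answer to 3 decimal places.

-281.827

n = 6, Σx = 475, Σy = 4111, Σxy = 337508, Σx² = 38591
Sxx = Σx² − (Σx)²/n = 38591 − 37604.166667 = 986.833333
Sxy = Σxy − (Σx)(Σy)/n = 337508 − 325454.166667 = 12053.833333
b = Sxy/Sxx = 12053.833333/986.833333 = 12.214660
a = ȳ − b·x̄ = 685.166667 − 12.214660·79.166667 = -281.827225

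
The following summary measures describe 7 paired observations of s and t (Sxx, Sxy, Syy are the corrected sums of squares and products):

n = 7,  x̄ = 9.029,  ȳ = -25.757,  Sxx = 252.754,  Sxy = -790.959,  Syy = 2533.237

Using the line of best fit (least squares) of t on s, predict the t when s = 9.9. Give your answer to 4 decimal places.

b = Sxy/Sxx = -790.959/252.754 = -3.129363
a = ȳ − b·x̄ = -25.757 − (-3.129363)·9.029 = 2.498018
ŷ(9.9) = a + b·9.9 = 2.498018 + (-3.129363)·9.9 = -28.482675

-28.4827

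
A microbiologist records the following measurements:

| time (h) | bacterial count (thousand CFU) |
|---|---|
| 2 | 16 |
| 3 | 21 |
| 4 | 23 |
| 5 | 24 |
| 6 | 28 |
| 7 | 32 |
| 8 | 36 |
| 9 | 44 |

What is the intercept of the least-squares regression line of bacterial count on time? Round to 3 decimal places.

n = 8, Σx = 44, Σy = 224, Σxy = 1383, Σx² = 284
Sxx = Σx² − (Σx)²/n = 284 − 242 = 42
Sxy = Σxy − (Σx)(Σy)/n = 1383 − 1232 = 151
b = Sxy/Sxx = 151/42 = 3.595238
a = ȳ − b·x̄ = 28 − 3.595238·5.5 = 8.226190

8.226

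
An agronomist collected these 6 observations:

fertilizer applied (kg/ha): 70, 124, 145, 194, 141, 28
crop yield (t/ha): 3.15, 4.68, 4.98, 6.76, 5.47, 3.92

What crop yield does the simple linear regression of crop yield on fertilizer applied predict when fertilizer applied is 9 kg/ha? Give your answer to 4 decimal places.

n = 6, Σx = 702, Σy = 28.96, Σxy = 3715.39, Σx² = 99602
Sxx = Σx² − (Σx)²/n = 99602 − 82134 = 17468
Sxy = Σxy − (Σx)(Σy)/n = 3715.39 − 3388.32 = 327.07
b = Sxy/Sxx = 327.07/17468 = 0.018724
a = ȳ − b·x̄ = 4.826667 − 0.018724·117 = 2.635964
ŷ(9) = a + b·9 = 2.635964 + 0.018724·9 = 2.804480

2.8045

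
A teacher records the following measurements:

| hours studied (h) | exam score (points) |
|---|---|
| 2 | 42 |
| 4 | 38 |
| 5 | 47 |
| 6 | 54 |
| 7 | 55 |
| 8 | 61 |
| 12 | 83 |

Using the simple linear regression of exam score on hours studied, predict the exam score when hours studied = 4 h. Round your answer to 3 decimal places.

n = 7, Σx = 44, Σy = 380, Σxy = 2664, Σx² = 338
Sxx = Σx² − (Σx)²/n = 338 − 276.571429 = 61.428571
Sxy = Σxy − (Σx)(Σy)/n = 2664 − 2388.571429 = 275.428571
b = Sxy/Sxx = 275.428571/61.428571 = 4.483721
a = ȳ − b·x̄ = 54.285714 − 4.483721·6.285714 = 26.102326
ŷ(4) = a + b·4 = 26.102326 + 4.483721·4 = 44.037209

44.037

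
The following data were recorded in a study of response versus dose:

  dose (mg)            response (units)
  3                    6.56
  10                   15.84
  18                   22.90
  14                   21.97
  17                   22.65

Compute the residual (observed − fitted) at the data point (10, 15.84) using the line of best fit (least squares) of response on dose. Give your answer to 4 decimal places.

0.5568

n = 5, Σx = 62, Σy = 89.92, Σxy = 1282.91, Σx² = 918
Sxx = Σx² − (Σx)²/n = 918 − 768.8 = 149.2
Sxy = Σxy − (Σx)(Σy)/n = 1282.91 − 1115.008 = 167.902
b = Sxy/Sxx = 167.902/149.2 = 1.125349
a = ȳ − b·x̄ = 17.984 − 1.125349·12.4 = 4.029678
ŷ(10) = 4.029678 + 1.125349·10 = 15.283164
residual = y − ŷ = 15.84 − 15.283164 = 0.556836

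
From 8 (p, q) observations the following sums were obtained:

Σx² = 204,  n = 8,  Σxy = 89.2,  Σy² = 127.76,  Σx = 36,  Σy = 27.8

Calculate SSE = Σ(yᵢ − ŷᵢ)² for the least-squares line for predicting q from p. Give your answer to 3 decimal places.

Sxx = Σx² − (Σx)²/n = 204 − 162 = 42
Sxy = Σxy − (Σx)(Σy)/n = 89.2 − 125.1 = -35.9
Syy = Σy² − (Σy)²/n = 127.76 − 96.605 = 31.155
b = Sxy/Sxx = -35.9/42 = -0.854762
SSE = Syy − b·Sxy = 31.155 − (-0.854762)·(-35.9) = 0.469048

0.469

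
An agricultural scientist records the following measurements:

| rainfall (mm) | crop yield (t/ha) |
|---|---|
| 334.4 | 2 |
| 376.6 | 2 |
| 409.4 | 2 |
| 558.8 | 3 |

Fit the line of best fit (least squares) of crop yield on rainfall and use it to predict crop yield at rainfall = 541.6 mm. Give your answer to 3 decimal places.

n = 4, Σx = 1679.2, Σy = 9, Σxy = 3917.2, Σx² = 733516.72
Sxx = Σx² − (Σx)²/n = 733516.72 − 704928.16 = 28588.56
Sxy = Σxy − (Σx)(Σy)/n = 3917.2 − 3778.2 = 139
b = Sxy/Sxx = 139/28588.56 = 0.004862
a = ȳ − b·x̄ = 2.25 − 0.004862·419.8 = 0.208897
ŷ(541.6) = a + b·541.6 = 0.208897 + 0.004862·541.6 = 2.842202

2.842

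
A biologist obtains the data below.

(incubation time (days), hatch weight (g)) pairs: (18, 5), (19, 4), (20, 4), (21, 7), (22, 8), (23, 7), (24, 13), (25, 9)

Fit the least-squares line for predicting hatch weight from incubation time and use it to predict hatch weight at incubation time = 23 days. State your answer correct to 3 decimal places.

n = 8, Σx = 172, Σy = 57, Σxy = 1267, Σx² = 3740
Sxx = Σx² − (Σx)²/n = 3740 − 3698 = 42
Sxy = Σxy − (Σx)(Σy)/n = 1267 − 1225.5 = 41.5
b = Sxy/Sxx = 41.5/42 = 0.988095
a = ȳ − b·x̄ = 7.125 − 0.988095·21.5 = -14.119048
ŷ(23) = a + b·23 = -14.119048 + 0.988095·23 = 8.607143

8.607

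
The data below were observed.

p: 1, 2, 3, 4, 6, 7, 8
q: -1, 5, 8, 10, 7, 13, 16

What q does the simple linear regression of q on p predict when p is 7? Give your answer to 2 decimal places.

n = 7, Σx = 31, Σy = 58, Σxy = 334, Σx² = 179
Sxx = Σx² − (Σx)²/n = 179 − 137.285714 = 41.714286
Sxy = Σxy − (Σx)(Σy)/n = 334 − 256.857143 = 77.142857
b = Sxy/Sxx = 77.142857/41.714286 = 1.849315
a = ȳ − b·x̄ = 8.285714 − 1.849315·4.428571 = 0.095890
ŷ(7) = a + b·7 = 0.095890 + 1.849315·7 = 13.041096

13.04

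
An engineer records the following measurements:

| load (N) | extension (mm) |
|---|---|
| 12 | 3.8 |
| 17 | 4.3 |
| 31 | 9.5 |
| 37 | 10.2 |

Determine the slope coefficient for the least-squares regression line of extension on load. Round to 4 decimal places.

0.2835

n = 4, Σx = 97, Σy = 27.8, Σxy = 790.6, Σx² = 2763
Sxx = Σx² − (Σx)²/n = 2763 − 2352.25 = 410.75
Sxy = Σxy − (Σx)(Σy)/n = 790.6 − 674.15 = 116.45
b = Sxy/Sxx = 116.45/410.75 = 0.283506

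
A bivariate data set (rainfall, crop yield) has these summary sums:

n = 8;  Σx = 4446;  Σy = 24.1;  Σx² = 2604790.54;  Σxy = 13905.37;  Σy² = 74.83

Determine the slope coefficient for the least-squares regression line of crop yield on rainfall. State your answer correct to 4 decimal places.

Sxx = Σx² − (Σx)²/n = 2604790.54 − 2470864.5 = 133926.04
Sxy = Σxy − (Σx)(Σy)/n = 13905.37 − 13393.575 = 511.795
b = Sxy/Sxx = 511.795/133926.04 = 0.003821

0.0038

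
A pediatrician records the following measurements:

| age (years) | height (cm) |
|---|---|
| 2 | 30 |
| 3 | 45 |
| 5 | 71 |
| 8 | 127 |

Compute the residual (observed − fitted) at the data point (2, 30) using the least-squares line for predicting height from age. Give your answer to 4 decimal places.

n = 4, Σx = 18, Σy = 273, Σxy = 1566, Σx² = 102
Sxx = Σx² − (Σx)²/n = 102 − 81 = 21
Sxy = Σxy − (Σx)(Σy)/n = 1566 − 1228.5 = 337.5
b = Sxy/Sxx = 337.5/21 = 16.071429
a = ȳ − b·x̄ = 68.25 − 16.071429·4.5 = -4.071429
ŷ(2) = -4.071429 + 16.071429·2 = 28.071429
residual = y − ŷ = 30 − 28.071429 = 1.928571

1.9286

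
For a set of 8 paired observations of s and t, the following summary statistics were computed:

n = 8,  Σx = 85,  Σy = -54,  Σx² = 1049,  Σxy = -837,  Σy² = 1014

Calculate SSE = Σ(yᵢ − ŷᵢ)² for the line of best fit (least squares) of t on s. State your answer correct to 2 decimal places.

174.43

Sxx = Σx² − (Σx)²/n = 1049 − 903.125 = 145.875
Sxy = Σxy − (Σx)(Σy)/n = -837 − (-573.75) = -263.25
Syy = Σy² − (Σy)²/n = 1014 − 364.5 = 649.5
b = Sxy/Sxx = -263.25/145.875 = -1.804627
SSE = Syy − b·Sxy = 649.5 − (-1.804627)·(-263.25) = 174.431877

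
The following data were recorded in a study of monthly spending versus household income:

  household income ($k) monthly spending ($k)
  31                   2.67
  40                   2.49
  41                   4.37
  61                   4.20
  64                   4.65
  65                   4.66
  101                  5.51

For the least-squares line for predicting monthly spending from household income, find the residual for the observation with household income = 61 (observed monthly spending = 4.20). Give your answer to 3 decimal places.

-0.015

n = 7, Σx = 403, Σy = 28.55, Σxy = 1774.75, Σx² = 26485
Sxx = Σx² − (Σx)²/n = 26485 − 23201.285714 = 3283.714286
Sxy = Σxy − (Σx)(Σy)/n = 1774.75 − 1643.664286 = 131.085714
b = Sxy/Sxx = 131.085714/3283.714286 = 0.039920
a = ȳ − b·x̄ = 4.078571 − 0.039920·57.571429 = 1.780323
ŷ(61) = 1.780323 + 0.039920·61 = 4.215440
residual = y − ŷ = 4.20 − 4.215440 = -0.015440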